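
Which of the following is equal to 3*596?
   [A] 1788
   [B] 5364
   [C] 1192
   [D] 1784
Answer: A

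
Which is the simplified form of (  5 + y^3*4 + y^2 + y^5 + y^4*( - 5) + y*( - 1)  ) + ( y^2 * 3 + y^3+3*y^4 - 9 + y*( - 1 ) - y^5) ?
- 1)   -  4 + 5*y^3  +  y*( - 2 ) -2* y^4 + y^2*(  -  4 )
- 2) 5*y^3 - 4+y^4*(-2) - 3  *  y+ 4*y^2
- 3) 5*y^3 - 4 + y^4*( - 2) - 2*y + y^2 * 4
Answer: 3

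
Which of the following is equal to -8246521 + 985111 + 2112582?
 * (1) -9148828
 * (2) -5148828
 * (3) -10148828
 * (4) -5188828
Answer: 2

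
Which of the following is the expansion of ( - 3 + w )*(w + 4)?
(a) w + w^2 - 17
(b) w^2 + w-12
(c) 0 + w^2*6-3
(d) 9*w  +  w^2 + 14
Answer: b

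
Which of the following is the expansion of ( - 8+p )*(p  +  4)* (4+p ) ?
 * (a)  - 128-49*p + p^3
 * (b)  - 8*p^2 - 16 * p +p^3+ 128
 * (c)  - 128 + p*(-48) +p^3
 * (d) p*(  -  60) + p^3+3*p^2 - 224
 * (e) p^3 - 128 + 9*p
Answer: c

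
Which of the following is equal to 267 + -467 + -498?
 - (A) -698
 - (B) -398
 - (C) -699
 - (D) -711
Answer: A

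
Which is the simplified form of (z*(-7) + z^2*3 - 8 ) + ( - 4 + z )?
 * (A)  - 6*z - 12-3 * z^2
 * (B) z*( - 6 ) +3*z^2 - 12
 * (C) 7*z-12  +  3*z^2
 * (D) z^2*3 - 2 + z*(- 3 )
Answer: B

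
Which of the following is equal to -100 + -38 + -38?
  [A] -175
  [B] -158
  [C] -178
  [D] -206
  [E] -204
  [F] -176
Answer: F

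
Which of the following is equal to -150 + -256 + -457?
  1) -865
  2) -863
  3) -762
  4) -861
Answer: 2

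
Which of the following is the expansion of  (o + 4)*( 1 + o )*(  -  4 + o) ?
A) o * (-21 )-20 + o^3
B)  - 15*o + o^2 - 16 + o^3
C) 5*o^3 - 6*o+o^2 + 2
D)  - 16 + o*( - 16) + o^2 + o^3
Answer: D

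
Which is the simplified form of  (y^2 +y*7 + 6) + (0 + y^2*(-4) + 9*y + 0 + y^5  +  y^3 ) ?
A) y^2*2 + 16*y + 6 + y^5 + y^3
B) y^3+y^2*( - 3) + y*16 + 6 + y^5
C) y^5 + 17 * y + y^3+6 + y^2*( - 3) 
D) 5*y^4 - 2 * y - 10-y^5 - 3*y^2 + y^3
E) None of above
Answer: B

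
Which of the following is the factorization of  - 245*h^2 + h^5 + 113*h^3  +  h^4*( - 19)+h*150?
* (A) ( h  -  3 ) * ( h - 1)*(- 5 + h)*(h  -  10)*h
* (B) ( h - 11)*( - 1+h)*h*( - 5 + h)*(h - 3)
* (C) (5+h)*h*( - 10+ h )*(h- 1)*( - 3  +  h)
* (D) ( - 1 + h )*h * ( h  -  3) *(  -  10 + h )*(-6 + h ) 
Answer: A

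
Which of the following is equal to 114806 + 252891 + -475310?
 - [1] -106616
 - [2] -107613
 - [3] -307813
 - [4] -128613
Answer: 2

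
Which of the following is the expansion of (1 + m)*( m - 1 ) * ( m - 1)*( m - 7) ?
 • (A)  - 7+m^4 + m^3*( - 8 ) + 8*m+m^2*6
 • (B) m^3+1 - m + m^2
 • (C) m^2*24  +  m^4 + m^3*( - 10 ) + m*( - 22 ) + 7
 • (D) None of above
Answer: A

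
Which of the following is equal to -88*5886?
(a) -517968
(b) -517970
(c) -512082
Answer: a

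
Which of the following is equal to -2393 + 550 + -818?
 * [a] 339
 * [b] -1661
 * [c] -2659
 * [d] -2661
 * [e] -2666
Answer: d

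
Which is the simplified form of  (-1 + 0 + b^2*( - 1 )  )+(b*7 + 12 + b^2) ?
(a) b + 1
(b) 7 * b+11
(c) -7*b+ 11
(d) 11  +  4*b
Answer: b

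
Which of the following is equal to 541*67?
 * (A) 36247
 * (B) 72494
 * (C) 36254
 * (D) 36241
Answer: A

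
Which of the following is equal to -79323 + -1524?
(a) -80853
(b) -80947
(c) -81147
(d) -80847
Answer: d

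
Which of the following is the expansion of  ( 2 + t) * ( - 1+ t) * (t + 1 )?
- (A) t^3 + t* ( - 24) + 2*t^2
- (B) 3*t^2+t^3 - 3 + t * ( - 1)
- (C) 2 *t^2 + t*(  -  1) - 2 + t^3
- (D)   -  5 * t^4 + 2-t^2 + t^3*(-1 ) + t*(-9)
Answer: C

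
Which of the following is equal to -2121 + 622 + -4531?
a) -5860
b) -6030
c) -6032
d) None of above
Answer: b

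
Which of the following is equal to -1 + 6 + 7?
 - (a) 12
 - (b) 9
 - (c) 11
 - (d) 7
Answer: a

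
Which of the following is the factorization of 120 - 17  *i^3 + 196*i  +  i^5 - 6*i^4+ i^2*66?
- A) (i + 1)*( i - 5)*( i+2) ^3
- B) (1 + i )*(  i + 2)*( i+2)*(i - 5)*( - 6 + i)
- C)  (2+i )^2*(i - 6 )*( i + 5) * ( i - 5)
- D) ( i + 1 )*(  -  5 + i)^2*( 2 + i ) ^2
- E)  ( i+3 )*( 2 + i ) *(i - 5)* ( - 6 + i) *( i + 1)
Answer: B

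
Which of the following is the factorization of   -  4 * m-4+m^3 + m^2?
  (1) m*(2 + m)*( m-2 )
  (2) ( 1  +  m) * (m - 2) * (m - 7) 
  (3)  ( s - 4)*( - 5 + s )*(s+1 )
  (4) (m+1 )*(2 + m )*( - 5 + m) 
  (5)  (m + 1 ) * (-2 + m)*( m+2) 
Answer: 5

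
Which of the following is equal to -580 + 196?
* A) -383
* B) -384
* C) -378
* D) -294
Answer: B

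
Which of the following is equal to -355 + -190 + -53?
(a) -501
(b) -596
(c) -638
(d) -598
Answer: d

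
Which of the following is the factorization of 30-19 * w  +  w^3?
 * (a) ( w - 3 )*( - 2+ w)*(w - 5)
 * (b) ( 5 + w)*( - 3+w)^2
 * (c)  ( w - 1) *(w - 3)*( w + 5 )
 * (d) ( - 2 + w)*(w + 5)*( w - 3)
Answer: d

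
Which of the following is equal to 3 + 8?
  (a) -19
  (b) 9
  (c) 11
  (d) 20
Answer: c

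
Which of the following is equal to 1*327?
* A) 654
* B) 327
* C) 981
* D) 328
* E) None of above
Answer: B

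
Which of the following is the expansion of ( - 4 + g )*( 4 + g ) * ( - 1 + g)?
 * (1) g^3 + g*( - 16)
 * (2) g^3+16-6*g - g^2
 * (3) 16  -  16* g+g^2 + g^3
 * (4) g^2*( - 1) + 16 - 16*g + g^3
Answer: 4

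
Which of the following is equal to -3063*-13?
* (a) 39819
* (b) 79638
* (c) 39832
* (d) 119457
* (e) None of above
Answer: a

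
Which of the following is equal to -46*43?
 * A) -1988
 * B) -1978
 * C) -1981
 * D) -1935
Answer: B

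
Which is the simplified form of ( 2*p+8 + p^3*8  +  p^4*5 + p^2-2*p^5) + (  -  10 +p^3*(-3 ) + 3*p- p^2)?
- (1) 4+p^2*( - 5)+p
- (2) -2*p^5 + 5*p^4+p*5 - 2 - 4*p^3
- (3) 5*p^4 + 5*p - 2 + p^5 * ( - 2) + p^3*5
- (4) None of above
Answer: 3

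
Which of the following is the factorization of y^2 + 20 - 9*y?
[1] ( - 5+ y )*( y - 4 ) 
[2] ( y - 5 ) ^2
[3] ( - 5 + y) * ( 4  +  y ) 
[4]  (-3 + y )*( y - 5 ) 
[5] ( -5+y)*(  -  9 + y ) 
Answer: 1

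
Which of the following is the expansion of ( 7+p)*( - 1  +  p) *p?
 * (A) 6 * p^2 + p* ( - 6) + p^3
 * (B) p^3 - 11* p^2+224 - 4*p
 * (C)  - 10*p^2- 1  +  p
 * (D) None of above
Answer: D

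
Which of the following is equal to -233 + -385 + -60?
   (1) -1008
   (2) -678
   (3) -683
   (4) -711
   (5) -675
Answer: 2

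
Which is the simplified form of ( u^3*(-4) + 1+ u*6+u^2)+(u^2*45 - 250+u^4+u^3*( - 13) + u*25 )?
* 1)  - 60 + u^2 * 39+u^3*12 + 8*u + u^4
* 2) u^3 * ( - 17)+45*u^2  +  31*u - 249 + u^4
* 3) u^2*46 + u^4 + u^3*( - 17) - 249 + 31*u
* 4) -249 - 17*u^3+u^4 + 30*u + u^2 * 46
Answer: 3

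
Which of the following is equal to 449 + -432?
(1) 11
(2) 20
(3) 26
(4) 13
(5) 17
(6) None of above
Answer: 5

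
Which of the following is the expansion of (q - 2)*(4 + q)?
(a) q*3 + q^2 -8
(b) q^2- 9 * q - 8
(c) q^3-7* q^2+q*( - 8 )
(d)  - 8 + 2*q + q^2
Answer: d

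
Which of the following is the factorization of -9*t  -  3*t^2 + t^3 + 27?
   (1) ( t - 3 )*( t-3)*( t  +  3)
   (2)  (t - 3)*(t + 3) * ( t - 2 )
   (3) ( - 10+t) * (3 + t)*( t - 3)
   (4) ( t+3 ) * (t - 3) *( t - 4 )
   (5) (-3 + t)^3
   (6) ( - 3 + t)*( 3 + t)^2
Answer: 1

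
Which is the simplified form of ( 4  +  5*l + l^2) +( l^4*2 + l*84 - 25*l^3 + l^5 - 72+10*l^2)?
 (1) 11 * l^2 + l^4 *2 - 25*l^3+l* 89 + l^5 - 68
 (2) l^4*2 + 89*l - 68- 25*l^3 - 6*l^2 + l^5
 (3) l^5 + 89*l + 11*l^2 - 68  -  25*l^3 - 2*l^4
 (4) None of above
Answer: 1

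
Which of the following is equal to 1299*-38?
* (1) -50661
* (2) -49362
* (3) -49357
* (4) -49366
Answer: 2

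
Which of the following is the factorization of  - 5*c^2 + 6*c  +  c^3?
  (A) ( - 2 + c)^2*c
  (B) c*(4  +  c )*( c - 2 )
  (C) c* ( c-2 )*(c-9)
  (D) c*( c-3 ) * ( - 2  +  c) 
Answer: D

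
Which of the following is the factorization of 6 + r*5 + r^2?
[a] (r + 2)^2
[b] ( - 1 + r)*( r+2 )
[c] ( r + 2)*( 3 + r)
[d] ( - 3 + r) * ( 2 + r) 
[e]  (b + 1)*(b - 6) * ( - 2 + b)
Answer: c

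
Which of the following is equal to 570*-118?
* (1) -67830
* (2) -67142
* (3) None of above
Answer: 3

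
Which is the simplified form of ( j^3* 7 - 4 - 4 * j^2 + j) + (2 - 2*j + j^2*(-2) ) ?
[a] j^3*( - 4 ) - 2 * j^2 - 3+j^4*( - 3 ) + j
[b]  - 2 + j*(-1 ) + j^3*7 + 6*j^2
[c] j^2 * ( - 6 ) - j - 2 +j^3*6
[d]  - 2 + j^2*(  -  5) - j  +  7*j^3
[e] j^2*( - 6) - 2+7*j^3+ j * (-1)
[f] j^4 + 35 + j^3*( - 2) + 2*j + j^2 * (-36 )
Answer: e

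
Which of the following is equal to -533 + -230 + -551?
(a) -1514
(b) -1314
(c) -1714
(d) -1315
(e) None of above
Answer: b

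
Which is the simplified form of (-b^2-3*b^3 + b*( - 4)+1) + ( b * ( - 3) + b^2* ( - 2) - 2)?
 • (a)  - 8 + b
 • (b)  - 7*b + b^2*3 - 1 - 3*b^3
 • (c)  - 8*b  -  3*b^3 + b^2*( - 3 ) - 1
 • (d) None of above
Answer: d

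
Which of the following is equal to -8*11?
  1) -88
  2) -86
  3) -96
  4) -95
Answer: 1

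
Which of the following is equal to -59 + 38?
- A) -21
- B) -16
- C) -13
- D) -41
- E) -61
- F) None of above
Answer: A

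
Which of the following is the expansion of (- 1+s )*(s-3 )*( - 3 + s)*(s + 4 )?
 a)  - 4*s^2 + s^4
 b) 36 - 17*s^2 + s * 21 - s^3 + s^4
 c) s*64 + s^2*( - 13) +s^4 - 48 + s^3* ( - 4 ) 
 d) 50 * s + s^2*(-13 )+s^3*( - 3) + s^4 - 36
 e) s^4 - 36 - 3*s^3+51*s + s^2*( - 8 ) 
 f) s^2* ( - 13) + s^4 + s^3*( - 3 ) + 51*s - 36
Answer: f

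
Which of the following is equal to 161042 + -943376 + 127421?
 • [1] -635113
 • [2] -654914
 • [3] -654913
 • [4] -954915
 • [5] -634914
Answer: 3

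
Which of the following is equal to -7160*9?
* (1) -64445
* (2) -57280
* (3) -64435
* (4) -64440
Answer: 4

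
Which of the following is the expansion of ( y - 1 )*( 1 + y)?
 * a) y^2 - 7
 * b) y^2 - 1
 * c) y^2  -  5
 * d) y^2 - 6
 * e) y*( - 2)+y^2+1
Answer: b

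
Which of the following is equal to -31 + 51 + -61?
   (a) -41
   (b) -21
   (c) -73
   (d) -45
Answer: a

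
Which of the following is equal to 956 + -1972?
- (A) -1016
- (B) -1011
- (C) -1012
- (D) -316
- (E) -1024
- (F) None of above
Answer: A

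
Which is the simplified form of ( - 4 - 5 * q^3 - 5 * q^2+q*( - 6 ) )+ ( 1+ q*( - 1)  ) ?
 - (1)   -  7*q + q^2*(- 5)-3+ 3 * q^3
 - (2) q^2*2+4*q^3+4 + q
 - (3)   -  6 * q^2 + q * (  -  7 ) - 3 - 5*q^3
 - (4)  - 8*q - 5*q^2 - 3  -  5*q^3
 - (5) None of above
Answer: 5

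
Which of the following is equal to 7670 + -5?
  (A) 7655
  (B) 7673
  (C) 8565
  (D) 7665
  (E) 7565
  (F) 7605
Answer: D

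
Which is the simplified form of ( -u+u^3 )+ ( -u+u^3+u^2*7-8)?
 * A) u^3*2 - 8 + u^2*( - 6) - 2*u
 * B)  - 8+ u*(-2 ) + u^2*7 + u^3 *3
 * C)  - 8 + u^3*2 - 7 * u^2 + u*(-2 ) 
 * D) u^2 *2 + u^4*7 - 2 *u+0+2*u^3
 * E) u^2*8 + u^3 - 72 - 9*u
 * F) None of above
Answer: F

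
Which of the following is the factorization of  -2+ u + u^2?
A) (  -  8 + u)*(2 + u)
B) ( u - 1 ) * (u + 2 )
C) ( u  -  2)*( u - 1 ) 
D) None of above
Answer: B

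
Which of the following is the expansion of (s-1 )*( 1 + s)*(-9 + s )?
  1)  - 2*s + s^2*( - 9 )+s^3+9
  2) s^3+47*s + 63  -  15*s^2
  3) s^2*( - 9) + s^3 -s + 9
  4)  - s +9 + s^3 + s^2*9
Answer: 3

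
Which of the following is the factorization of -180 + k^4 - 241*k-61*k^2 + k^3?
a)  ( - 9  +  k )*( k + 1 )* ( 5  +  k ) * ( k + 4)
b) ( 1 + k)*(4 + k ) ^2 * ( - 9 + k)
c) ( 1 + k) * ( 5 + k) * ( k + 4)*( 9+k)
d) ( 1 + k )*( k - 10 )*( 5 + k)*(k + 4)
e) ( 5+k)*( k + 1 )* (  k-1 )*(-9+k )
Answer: a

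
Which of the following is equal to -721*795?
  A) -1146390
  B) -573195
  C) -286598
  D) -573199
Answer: B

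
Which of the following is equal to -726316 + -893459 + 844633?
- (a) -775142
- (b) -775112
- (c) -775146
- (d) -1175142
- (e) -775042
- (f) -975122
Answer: a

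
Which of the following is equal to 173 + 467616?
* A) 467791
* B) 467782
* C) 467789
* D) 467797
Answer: C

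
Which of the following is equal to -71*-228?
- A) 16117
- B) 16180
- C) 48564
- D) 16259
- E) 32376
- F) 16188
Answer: F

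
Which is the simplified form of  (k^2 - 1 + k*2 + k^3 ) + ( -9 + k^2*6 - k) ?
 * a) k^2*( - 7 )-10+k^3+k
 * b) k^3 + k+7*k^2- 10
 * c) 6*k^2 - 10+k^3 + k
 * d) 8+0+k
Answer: b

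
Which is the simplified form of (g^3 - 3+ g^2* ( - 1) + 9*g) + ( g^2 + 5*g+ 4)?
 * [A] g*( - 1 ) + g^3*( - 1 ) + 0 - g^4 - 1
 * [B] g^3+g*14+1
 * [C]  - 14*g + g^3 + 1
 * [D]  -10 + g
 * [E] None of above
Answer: B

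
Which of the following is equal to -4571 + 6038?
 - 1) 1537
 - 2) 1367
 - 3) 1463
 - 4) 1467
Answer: 4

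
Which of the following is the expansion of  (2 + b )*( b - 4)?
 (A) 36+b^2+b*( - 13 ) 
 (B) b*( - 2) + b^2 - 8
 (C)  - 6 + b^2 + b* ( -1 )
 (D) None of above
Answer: B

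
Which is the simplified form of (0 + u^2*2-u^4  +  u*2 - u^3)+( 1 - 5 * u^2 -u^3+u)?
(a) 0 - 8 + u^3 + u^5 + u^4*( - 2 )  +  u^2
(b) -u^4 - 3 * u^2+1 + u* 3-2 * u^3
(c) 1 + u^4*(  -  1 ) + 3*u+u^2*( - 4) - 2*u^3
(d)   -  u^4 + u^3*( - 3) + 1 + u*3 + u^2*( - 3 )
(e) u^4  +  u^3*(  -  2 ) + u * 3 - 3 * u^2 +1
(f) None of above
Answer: b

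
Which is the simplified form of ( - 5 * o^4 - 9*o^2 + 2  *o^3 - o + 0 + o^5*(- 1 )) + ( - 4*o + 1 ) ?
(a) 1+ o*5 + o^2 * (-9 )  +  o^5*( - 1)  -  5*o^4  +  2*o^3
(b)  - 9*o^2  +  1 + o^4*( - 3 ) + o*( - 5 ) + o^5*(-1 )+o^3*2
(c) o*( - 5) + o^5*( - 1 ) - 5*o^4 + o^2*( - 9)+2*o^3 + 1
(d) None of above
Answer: c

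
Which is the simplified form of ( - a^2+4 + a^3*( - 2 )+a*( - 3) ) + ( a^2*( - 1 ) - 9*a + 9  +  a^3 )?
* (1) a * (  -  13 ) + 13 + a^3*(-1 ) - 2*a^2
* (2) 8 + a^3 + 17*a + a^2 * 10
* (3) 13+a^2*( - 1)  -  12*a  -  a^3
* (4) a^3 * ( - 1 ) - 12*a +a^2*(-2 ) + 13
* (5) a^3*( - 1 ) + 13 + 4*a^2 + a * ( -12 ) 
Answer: 4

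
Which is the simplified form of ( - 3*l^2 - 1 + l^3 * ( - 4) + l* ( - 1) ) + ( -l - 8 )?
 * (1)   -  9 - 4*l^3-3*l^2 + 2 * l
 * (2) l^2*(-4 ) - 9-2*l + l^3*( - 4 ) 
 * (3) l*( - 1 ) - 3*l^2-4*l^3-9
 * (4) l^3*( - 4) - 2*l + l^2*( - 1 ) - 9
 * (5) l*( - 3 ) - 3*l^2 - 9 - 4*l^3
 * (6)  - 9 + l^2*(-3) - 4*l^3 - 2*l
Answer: 6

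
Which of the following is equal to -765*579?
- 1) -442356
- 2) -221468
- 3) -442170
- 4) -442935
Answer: 4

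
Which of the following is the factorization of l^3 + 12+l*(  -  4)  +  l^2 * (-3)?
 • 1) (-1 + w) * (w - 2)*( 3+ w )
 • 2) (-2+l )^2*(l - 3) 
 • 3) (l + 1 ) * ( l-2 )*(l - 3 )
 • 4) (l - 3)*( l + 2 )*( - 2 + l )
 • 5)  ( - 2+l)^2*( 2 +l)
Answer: 4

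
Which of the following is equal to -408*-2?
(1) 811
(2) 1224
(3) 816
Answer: 3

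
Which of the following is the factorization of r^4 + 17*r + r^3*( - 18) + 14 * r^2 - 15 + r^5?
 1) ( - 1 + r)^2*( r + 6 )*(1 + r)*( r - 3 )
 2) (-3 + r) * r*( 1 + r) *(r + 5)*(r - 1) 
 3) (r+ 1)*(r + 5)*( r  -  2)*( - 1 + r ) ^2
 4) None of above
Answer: 4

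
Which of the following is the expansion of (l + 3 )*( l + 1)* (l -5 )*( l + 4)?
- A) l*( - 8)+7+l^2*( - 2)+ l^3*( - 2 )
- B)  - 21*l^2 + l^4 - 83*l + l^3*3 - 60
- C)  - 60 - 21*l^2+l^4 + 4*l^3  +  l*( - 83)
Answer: B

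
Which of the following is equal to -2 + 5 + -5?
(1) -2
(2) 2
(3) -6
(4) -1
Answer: 1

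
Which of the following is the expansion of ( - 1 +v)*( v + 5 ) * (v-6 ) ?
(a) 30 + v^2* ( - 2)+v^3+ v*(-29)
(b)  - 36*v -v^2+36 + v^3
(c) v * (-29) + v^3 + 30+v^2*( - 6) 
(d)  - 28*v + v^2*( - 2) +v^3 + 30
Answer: a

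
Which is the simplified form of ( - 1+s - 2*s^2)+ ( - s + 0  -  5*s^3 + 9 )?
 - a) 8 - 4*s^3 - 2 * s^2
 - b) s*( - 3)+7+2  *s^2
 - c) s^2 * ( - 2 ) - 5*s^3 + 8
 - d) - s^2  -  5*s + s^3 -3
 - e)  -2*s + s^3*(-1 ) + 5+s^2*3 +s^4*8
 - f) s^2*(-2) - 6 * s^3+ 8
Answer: c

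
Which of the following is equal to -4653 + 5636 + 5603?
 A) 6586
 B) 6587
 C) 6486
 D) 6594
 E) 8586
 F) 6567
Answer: A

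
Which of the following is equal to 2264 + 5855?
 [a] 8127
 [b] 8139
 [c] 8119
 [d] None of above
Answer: c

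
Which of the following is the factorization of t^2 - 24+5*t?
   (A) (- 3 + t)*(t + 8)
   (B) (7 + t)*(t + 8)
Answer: A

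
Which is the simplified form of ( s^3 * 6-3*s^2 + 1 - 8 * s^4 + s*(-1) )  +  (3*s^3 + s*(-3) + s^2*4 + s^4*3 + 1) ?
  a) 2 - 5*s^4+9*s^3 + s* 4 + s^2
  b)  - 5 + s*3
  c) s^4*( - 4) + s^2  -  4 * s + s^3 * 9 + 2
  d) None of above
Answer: d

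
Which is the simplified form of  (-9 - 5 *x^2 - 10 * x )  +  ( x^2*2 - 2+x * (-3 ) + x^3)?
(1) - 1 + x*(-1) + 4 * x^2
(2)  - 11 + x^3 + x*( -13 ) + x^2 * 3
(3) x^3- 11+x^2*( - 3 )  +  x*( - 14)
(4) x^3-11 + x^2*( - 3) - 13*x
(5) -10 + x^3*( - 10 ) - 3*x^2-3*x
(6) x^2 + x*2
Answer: 4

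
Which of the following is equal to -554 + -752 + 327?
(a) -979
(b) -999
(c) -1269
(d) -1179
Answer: a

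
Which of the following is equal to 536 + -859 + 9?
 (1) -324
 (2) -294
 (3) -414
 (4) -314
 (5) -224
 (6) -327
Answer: 4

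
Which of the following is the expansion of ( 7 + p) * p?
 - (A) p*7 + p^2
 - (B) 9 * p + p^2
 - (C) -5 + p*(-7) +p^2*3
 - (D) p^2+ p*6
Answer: A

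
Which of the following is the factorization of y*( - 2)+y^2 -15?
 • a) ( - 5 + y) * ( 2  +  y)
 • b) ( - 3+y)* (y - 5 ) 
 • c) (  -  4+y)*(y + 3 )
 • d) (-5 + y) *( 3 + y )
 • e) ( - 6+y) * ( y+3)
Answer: d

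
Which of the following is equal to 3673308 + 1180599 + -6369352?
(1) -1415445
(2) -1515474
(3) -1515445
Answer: 3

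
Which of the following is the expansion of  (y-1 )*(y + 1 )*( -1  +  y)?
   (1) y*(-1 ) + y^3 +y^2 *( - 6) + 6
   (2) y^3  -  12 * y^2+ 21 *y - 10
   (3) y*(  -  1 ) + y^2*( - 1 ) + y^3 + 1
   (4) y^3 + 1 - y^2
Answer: 3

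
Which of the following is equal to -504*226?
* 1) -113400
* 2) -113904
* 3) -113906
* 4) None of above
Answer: 2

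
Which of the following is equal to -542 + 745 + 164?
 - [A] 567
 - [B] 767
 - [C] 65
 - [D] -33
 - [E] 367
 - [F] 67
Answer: E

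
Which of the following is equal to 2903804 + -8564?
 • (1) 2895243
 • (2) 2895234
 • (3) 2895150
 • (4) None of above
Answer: 4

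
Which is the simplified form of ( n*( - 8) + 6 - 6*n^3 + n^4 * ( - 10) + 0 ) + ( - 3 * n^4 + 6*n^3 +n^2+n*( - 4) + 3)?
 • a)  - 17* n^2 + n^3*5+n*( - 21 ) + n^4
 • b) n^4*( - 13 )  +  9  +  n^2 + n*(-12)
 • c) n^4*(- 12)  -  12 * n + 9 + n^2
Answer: b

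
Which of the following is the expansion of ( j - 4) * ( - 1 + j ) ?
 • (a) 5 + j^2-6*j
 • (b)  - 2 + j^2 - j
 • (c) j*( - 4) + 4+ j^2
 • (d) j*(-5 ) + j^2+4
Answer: d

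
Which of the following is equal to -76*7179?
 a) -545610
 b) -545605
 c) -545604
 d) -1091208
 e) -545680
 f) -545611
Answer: c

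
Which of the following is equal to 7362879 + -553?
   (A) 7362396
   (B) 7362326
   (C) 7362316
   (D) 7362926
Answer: B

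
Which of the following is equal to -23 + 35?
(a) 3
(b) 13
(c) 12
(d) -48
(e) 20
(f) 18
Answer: c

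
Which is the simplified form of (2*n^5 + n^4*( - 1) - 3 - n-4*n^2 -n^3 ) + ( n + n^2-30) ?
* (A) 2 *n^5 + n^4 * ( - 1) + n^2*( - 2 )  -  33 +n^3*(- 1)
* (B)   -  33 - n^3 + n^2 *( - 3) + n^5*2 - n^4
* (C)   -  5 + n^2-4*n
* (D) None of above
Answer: B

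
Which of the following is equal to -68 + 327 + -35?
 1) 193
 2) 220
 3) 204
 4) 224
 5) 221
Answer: 4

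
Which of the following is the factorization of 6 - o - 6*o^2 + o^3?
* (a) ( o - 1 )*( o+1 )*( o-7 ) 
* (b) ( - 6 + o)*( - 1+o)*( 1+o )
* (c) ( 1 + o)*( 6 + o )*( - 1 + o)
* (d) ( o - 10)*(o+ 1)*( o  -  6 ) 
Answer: b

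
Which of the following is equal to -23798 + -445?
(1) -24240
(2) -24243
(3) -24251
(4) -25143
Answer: 2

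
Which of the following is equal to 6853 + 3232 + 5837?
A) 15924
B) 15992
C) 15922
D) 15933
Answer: C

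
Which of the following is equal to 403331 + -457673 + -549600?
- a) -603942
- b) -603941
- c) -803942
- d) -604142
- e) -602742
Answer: a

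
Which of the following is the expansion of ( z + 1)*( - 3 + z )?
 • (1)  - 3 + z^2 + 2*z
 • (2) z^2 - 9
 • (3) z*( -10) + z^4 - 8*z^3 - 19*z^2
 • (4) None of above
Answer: 4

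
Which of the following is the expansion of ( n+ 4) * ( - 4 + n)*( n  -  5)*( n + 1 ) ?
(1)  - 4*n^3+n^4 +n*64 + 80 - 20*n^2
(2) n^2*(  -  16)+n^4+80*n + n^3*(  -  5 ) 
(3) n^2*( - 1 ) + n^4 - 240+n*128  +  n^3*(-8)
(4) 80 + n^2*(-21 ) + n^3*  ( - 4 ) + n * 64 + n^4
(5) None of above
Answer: 4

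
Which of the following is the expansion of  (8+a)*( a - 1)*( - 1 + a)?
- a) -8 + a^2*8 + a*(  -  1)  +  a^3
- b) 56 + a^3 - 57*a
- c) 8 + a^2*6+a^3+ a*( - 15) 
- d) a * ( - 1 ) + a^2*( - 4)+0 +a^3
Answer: c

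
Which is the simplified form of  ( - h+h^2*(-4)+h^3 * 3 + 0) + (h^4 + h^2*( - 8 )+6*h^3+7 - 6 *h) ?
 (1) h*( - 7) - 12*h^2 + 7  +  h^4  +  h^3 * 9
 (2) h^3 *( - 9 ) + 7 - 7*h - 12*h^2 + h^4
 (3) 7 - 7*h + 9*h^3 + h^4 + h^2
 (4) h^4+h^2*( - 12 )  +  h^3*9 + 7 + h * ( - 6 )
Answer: 1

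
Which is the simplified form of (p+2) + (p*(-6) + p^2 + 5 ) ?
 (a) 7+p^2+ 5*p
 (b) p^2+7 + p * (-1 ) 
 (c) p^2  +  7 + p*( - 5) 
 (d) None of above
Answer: c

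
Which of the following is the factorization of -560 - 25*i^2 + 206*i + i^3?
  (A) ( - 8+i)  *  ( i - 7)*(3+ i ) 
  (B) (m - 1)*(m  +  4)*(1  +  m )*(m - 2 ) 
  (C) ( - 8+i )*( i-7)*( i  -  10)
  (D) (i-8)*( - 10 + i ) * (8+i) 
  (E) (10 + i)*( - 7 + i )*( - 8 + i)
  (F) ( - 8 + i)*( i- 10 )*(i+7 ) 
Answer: C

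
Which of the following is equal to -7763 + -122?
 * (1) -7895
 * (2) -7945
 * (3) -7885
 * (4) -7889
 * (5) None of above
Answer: 3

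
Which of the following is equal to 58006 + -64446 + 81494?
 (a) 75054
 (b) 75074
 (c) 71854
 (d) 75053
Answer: a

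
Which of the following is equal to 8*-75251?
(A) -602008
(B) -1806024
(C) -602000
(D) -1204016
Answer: A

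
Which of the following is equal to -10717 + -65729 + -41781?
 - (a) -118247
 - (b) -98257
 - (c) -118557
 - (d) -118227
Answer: d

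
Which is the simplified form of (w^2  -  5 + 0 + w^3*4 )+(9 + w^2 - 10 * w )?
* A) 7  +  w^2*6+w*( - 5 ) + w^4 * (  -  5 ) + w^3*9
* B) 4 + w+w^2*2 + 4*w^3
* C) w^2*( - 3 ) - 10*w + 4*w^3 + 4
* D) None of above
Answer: D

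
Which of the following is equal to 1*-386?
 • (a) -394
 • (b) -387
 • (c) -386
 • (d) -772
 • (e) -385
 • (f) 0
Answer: c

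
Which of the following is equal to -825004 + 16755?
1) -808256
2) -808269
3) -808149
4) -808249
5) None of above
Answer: 4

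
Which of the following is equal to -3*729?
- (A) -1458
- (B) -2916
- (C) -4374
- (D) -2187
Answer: D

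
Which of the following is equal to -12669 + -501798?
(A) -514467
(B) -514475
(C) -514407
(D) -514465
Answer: A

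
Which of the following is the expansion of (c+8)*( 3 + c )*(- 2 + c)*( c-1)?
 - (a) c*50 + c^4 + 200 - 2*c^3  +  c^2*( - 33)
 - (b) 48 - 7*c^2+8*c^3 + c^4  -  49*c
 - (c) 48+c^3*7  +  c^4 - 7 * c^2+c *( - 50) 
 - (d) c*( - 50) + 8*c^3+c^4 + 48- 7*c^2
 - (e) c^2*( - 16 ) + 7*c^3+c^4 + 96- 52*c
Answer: d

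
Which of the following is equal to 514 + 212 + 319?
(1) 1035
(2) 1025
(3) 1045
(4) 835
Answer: 3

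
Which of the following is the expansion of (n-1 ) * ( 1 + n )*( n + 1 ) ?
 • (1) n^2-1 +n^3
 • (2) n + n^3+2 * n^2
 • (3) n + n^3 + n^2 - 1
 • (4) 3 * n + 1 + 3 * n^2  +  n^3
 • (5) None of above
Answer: 5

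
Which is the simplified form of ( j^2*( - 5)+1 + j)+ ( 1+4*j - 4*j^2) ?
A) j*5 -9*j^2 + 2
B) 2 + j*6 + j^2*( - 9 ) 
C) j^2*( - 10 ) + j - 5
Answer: A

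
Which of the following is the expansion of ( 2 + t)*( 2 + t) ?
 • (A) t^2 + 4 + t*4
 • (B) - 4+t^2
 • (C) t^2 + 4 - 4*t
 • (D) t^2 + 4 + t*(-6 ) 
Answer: A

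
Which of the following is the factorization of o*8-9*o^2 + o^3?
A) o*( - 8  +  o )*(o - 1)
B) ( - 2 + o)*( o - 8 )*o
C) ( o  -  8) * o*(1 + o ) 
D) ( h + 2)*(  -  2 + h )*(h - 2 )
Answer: A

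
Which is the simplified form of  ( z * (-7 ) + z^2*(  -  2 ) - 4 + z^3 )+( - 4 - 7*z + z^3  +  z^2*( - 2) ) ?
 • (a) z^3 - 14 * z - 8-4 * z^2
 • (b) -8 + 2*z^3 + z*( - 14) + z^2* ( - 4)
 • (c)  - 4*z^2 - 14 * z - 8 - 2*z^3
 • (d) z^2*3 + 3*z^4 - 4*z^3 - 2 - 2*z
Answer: b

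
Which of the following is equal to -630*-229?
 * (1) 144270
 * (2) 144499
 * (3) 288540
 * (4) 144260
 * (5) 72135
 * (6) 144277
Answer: 1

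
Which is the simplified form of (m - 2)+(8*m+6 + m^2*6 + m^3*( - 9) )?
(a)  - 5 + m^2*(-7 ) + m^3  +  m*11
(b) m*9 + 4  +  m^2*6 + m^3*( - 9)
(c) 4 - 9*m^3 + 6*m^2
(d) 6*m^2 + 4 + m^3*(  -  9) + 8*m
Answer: b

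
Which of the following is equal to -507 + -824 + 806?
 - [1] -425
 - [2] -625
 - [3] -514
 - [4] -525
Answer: 4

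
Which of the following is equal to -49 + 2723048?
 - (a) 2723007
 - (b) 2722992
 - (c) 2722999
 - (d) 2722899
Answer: c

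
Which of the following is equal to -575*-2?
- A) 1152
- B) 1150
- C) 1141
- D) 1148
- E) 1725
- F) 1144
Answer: B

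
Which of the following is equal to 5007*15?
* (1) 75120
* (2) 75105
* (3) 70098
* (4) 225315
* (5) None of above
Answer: 2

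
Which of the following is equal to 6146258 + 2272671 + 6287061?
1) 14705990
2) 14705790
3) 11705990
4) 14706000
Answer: 1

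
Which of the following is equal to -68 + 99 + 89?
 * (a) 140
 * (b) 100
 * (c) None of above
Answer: c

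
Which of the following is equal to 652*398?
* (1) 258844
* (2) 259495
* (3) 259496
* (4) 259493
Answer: 3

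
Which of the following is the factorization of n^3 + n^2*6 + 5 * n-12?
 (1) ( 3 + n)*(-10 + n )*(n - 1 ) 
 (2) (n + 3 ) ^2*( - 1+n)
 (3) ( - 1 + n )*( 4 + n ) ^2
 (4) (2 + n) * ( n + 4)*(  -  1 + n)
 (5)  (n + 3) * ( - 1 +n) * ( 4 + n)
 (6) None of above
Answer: 5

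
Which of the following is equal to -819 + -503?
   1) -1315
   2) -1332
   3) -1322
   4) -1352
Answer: 3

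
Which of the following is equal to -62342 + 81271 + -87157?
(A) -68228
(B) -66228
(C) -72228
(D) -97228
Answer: A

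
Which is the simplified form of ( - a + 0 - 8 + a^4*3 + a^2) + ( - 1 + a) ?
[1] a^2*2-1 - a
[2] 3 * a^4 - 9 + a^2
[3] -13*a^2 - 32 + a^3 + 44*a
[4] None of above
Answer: 2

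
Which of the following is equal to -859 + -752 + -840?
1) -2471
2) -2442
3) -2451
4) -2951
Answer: 3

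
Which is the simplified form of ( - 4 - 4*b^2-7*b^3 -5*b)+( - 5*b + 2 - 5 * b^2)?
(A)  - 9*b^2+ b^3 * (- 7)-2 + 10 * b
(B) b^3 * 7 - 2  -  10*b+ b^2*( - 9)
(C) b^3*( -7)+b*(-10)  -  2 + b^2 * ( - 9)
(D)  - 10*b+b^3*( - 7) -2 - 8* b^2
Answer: C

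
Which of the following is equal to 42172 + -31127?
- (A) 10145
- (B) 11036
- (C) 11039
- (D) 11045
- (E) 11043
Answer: D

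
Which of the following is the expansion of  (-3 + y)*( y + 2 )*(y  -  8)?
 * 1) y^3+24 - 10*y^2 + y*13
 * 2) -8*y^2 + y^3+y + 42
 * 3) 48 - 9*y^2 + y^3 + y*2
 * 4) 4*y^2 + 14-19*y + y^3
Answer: 3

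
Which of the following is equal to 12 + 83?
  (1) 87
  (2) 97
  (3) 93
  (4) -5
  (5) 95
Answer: 5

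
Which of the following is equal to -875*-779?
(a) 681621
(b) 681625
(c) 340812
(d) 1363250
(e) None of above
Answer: b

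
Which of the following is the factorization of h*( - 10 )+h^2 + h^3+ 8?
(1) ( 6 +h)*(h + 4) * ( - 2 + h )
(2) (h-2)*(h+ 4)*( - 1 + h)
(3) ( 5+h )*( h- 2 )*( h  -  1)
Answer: 2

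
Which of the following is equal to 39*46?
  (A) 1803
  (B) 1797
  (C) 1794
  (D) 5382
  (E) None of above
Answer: C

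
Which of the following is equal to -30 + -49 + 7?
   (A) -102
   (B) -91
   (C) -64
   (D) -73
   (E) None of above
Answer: E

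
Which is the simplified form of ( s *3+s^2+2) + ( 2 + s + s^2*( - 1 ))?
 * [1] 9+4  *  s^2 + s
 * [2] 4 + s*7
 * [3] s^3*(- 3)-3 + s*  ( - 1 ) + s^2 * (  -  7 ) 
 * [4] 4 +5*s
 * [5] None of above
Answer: 5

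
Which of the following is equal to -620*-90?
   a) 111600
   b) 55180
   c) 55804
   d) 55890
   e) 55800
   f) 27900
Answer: e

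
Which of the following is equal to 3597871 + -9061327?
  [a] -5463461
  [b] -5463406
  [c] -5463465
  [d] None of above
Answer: d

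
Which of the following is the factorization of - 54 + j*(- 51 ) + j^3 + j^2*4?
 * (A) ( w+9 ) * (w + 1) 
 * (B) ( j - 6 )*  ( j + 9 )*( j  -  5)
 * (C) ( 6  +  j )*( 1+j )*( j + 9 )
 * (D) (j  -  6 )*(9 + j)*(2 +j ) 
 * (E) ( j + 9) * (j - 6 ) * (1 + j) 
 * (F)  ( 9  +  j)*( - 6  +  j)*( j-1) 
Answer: E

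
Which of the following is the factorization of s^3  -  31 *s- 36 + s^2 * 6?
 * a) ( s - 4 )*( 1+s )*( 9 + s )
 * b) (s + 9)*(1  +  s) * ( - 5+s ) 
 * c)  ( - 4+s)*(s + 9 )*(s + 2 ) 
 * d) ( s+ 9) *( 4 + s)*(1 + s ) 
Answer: a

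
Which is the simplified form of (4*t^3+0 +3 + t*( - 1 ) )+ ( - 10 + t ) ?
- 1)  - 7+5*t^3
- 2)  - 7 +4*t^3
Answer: 2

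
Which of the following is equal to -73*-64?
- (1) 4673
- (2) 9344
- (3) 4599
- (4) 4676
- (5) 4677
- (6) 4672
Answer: 6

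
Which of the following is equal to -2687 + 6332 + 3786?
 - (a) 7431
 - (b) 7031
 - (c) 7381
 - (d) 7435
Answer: a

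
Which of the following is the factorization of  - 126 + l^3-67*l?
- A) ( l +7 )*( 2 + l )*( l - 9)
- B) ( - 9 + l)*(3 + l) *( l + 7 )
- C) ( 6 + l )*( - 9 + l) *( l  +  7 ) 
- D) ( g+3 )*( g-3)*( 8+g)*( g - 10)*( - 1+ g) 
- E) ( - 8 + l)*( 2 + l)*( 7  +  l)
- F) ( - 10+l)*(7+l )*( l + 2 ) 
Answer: A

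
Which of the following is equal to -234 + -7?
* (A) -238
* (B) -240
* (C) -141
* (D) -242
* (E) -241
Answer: E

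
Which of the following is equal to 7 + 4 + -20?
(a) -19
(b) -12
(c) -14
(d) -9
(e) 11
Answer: d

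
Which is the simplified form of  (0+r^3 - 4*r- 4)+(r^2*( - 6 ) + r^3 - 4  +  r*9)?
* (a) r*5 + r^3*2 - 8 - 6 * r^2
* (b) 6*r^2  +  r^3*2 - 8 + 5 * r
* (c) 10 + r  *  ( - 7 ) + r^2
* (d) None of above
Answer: a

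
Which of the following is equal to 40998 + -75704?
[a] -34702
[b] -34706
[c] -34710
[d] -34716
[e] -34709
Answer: b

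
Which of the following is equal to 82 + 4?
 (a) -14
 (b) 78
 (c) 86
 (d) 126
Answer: c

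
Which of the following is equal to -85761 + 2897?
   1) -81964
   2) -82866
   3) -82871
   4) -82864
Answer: 4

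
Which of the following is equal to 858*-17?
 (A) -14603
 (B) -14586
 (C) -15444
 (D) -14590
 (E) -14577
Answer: B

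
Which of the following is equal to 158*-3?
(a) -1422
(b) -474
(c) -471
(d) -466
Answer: b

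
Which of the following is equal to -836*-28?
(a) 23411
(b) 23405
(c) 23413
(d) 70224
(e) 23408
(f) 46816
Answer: e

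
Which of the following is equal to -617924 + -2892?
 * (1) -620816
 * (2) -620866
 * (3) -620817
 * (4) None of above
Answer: 1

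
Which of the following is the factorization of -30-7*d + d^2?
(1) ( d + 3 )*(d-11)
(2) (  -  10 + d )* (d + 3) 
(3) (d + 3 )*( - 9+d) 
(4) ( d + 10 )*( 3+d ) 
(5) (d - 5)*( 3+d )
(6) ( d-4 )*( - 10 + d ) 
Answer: 2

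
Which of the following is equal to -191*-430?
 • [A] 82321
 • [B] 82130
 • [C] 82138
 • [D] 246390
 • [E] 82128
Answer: B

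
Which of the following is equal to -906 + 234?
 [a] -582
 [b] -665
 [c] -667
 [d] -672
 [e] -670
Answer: d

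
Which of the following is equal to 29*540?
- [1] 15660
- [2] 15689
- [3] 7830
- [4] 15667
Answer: 1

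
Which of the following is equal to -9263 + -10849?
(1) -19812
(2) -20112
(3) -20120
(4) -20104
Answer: 2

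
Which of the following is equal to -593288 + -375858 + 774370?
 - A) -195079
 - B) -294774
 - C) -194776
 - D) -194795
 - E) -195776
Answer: C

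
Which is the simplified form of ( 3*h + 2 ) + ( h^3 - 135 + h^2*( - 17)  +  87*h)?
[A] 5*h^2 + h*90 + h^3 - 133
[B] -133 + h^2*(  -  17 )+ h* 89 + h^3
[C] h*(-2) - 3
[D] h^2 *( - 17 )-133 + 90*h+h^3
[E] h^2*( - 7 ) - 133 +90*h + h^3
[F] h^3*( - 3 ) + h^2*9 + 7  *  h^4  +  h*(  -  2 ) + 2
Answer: D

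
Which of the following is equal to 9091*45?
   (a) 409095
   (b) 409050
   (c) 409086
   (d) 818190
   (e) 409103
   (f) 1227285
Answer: a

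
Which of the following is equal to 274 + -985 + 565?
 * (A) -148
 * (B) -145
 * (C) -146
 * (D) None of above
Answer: C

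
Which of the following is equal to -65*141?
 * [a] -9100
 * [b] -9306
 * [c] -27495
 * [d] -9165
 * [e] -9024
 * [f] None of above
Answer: d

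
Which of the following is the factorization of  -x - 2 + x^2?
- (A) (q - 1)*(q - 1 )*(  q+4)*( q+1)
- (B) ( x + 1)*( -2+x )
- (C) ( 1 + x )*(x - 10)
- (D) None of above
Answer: B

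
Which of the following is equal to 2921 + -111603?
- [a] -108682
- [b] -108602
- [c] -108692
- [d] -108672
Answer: a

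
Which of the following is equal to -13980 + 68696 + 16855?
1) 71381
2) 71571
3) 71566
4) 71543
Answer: 2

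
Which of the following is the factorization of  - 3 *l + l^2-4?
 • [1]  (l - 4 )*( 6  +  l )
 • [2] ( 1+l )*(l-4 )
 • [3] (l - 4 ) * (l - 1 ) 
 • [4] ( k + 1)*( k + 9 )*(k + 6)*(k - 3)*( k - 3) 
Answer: 2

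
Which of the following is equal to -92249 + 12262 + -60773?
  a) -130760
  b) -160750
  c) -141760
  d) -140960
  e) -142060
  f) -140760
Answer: f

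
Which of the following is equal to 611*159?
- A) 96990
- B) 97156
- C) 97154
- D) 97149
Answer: D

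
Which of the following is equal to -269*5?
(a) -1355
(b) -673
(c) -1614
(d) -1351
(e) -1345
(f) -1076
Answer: e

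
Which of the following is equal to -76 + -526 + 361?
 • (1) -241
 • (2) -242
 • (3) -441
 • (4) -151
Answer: 1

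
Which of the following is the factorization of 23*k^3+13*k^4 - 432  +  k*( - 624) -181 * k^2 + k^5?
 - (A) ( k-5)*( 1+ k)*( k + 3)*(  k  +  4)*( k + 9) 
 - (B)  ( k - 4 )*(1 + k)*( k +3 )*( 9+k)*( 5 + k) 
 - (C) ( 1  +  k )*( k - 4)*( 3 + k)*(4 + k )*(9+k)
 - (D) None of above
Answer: C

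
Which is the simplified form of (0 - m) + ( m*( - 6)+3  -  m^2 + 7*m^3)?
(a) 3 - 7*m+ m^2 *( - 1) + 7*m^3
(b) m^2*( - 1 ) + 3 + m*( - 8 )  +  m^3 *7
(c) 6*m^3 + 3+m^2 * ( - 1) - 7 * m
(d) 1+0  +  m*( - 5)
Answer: a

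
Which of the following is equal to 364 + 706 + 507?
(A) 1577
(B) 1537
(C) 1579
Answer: A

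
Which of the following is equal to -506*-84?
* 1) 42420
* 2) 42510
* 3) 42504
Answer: 3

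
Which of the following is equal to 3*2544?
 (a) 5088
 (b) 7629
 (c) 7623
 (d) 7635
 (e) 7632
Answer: e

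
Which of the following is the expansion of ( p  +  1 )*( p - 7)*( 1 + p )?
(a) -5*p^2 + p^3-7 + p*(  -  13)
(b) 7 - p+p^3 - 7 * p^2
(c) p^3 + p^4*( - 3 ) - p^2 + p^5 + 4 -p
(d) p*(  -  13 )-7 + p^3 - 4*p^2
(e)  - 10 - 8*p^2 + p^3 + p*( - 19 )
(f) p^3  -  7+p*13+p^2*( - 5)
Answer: a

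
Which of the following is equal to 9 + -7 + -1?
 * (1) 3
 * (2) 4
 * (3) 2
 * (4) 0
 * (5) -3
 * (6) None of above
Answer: 6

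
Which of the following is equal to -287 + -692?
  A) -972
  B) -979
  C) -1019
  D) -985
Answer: B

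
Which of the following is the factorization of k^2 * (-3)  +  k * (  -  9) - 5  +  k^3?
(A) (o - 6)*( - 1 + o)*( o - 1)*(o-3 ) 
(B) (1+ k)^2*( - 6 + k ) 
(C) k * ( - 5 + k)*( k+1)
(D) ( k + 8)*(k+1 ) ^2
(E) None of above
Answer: E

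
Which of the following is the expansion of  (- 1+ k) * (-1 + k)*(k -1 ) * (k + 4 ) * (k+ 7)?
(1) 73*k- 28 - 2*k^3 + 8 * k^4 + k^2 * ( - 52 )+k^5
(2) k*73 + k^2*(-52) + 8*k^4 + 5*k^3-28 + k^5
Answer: 1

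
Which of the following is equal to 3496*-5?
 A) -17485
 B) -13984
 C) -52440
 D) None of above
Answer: D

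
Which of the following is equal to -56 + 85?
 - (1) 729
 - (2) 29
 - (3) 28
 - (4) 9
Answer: 2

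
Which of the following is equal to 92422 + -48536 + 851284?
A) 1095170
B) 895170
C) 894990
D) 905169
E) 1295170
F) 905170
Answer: B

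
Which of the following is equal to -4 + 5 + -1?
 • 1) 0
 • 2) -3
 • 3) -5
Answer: 1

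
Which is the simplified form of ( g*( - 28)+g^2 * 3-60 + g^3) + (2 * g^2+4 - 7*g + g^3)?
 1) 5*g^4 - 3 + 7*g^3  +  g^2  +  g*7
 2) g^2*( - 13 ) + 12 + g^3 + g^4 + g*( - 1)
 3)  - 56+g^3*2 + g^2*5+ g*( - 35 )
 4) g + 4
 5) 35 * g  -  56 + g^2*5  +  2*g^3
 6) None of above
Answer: 3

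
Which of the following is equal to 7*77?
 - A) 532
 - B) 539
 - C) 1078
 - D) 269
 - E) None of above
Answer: B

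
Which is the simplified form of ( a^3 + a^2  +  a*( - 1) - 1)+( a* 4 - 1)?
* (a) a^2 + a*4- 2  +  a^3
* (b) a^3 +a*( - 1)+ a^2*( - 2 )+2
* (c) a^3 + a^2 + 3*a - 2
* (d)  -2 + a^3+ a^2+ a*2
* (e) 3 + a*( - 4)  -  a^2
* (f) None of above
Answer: c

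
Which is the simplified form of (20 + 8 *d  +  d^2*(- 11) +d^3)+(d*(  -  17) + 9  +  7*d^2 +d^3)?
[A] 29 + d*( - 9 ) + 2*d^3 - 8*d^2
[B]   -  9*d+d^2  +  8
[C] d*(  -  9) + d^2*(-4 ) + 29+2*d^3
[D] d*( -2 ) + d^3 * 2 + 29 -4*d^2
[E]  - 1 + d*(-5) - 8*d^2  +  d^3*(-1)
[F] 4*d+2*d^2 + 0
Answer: C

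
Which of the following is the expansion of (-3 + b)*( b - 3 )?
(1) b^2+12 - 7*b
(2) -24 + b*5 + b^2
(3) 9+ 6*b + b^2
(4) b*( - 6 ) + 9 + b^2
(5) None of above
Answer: 4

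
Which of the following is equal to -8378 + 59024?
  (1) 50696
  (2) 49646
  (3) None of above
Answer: 3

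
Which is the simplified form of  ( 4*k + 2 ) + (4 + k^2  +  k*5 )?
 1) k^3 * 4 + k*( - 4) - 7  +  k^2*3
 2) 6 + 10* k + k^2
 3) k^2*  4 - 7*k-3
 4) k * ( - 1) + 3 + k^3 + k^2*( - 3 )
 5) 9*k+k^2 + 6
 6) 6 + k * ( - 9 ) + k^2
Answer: 5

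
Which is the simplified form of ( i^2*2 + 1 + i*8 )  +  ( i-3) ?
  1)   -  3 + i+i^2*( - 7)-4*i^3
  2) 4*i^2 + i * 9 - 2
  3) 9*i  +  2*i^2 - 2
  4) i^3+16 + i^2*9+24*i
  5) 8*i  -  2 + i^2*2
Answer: 3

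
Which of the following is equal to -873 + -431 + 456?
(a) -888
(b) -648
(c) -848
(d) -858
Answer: c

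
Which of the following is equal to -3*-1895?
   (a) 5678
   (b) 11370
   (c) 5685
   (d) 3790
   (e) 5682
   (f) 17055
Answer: c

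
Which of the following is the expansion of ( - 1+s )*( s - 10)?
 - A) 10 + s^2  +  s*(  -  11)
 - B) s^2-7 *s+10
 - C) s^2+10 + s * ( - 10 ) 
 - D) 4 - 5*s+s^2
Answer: A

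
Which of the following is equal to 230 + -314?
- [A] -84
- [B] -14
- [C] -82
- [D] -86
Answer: A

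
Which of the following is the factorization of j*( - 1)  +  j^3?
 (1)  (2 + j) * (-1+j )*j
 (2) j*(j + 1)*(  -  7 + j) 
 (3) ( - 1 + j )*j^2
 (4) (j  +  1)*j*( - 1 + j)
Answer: 4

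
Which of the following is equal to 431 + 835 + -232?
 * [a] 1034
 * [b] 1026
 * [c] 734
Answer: a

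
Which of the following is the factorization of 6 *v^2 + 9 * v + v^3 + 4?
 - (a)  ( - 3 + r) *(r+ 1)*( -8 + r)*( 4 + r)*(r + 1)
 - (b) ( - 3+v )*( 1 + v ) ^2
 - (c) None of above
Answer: c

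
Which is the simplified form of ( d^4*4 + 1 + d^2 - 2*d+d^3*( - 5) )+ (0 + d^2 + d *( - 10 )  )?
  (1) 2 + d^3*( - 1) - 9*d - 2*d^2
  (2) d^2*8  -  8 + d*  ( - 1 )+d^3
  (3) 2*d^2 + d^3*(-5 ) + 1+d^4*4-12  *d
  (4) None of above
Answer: 3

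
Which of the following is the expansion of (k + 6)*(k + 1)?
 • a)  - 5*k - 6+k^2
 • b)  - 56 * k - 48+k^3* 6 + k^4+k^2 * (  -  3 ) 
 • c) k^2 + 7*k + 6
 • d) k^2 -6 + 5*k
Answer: c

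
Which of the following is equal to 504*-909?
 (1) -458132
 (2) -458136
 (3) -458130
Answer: 2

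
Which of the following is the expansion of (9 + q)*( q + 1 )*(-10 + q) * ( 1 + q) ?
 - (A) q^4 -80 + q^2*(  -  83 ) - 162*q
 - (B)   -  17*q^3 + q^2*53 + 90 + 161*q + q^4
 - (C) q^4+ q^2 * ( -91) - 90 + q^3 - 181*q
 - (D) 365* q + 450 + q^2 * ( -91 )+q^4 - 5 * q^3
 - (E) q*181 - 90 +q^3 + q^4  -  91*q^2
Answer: C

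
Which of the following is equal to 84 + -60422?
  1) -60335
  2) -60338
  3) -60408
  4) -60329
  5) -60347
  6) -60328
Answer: 2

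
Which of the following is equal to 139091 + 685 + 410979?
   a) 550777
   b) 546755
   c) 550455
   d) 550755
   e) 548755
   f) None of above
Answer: d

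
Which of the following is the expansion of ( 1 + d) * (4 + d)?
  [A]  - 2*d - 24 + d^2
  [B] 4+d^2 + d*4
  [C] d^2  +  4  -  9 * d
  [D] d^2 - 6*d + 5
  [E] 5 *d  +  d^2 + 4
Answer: E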